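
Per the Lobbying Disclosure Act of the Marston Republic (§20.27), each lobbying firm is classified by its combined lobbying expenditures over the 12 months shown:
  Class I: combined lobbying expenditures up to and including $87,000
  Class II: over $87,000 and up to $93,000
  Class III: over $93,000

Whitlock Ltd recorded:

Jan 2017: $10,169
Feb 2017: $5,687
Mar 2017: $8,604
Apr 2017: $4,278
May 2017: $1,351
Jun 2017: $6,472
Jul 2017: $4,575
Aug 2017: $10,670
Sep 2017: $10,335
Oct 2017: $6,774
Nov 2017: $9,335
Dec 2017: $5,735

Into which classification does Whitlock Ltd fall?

Combined lobbying expenditures: $10,169 + $5,687 + $8,604 + $4,278 + $1,351 + $6,472 + $4,575 + $10,670 + $10,335 + $6,774 + $9,335 + $5,735 = $83,985.
$83,985 ≤ $87,000, so Class I applies.

Class I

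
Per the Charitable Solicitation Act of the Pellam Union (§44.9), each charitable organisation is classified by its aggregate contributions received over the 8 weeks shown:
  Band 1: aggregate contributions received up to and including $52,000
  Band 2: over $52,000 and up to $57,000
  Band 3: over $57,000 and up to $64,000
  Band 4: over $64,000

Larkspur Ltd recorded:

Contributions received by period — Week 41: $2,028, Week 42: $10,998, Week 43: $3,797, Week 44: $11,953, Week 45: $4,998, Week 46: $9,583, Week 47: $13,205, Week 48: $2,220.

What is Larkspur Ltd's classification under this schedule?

Band 3

Aggregate contributions received: $2,028 + $10,998 + $3,797 + $11,953 + $4,998 + $9,583 + $13,205 + $2,220 = $58,782.
$57,000 < $58,782 ≤ $64,000, so Band 3 applies.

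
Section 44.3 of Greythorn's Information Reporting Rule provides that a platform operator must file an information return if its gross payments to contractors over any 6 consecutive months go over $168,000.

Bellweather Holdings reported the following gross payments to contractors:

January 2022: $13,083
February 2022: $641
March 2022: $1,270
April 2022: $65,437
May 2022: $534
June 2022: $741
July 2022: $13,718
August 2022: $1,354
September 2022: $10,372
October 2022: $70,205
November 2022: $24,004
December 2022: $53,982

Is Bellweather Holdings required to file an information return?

Yes

January 2022–June 2022: $13,083 + $641 + $1,270 + $65,437 + $534 + $741 = $81,706 (under)
February 2022–July 2022: $641 + $1,270 + $65,437 + $534 + $741 + $13,718 = $82,341 (under)
March 2022–August 2022: $1,270 + $65,437 + $534 + $741 + $13,718 + $1,354 = $83,054 (under)
April 2022–September 2022: $65,437 + $534 + $741 + $13,718 + $1,354 + $10,372 = $92,156 (under)
May 2022–October 2022: $534 + $741 + $13,718 + $1,354 + $10,372 + $70,205 = $96,924 (under)
June 2022–November 2022: $741 + $13,718 + $1,354 + $10,372 + $70,205 + $24,004 = $120,394 (under)
July 2022–December 2022: $13,718 + $1,354 + $10,372 + $70,205 + $24,004 + $53,982 = $173,635 (over)
At least one window exceeds $168,000.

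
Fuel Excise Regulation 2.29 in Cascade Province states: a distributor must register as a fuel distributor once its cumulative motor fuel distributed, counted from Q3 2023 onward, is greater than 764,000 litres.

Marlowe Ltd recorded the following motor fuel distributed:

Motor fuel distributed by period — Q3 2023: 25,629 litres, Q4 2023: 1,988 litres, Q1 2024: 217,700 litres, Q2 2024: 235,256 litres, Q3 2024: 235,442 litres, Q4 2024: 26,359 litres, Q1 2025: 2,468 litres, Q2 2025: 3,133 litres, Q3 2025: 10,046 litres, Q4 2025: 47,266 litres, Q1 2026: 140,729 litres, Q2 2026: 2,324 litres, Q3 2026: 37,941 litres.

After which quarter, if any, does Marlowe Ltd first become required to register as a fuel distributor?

Through Q3 2023: 25,629 litres
Through Q4 2023: 27,617 litres
Through Q1 2024: 245,317 litres
Through Q2 2024: 480,573 litres
Through Q3 2024: 716,015 litres
Through Q4 2024: 742,374 litres
Through Q1 2025: 744,842 litres
Through Q2 2025: 747,975 litres
Through Q3 2025: 758,021 litres
Through Q4 2025: 805,287 litres ← exceeds threshold

Q4 2025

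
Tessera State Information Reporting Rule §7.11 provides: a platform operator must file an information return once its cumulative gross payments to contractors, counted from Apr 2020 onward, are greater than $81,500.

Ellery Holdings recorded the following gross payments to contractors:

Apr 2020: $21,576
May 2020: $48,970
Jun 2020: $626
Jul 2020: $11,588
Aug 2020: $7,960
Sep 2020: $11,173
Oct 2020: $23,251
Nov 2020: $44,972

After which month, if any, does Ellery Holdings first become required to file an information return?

Jul 2020

Through Apr 2020: $21,576
Through May 2020: $70,546
Through Jun 2020: $71,172
Through Jul 2020: $82,760 ← exceeds threshold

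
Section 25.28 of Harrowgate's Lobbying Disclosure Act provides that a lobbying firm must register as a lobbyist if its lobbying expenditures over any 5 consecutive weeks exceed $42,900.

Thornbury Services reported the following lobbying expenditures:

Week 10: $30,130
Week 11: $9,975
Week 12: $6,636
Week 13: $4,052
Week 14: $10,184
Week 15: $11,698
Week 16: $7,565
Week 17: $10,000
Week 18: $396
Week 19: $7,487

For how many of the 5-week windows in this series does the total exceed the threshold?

2

Week 10–Week 14: $30,130 + $9,975 + $6,636 + $4,052 + $10,184 = $60,977 (over)
Week 11–Week 15: $9,975 + $6,636 + $4,052 + $10,184 + $11,698 = $42,545 (under)
Week 12–Week 16: $6,636 + $4,052 + $10,184 + $11,698 + $7,565 = $40,135 (under)
Week 13–Week 17: $4,052 + $10,184 + $11,698 + $7,565 + $10,000 = $43,499 (over)
Week 14–Week 18: $10,184 + $11,698 + $7,565 + $10,000 + $396 = $39,843 (under)
Week 15–Week 19: $11,698 + $7,565 + $10,000 + $396 + $7,487 = $37,146 (under)
2 windows exceed the threshold.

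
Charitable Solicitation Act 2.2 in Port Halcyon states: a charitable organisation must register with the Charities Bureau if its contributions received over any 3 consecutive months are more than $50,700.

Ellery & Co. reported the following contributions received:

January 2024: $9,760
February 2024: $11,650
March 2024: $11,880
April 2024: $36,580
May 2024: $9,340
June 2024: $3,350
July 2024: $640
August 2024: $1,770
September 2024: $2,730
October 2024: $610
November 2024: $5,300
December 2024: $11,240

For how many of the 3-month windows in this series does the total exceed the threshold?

January 2024–March 2024: $9,760 + $11,650 + $11,880 = $33,290 (under)
February 2024–April 2024: $11,650 + $11,880 + $36,580 = $60,110 (over)
March 2024–May 2024: $11,880 + $36,580 + $9,340 = $57,800 (over)
April 2024–June 2024: $36,580 + $9,340 + $3,350 = $49,270 (under)
May 2024–July 2024: $9,340 + $3,350 + $640 = $13,330 (under)
June 2024–August 2024: $3,350 + $640 + $1,770 = $5,760 (under)
July 2024–September 2024: $640 + $1,770 + $2,730 = $5,140 (under)
August 2024–October 2024: $1,770 + $2,730 + $610 = $5,110 (under)
September 2024–November 2024: $2,730 + $610 + $5,300 = $8,640 (under)
October 2024–December 2024: $610 + $5,300 + $11,240 = $17,150 (under)
2 windows exceed the threshold.

2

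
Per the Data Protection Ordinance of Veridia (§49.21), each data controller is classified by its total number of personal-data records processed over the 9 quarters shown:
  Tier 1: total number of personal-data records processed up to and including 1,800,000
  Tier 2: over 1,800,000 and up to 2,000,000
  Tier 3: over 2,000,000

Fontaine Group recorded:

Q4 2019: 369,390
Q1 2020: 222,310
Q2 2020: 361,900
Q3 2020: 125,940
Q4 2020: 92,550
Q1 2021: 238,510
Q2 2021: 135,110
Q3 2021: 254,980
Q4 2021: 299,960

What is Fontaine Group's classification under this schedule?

Tier 3

Total number of personal-data records processed: 369,390 + 222,310 + 361,900 + 125,940 + 92,550 + 238,510 + 135,110 + 254,980 + 299,960 = 2,100,650.
2,100,650 > 2,000,000, so Tier 3 applies.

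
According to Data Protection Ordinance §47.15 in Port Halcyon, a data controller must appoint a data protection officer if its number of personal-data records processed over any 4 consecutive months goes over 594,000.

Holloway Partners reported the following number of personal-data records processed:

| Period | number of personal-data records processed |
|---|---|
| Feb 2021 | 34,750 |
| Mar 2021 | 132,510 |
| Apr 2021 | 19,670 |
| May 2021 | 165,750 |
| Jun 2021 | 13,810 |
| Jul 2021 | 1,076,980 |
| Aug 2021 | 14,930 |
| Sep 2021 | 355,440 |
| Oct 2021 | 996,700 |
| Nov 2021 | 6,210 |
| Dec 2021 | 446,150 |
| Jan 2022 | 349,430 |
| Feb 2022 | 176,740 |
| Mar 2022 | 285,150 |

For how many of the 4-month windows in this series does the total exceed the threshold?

Feb 2021–May 2021: 34,750 + 132,510 + 19,670 + 165,750 = 352,680 (under)
Mar 2021–Jun 2021: 132,510 + 19,670 + 165,750 + 13,810 = 331,740 (under)
Apr 2021–Jul 2021: 19,670 + 165,750 + 13,810 + 1,076,980 = 1,276,210 (over)
May 2021–Aug 2021: 165,750 + 13,810 + 1,076,980 + 14,930 = 1,271,470 (over)
Jun 2021–Sep 2021: 13,810 + 1,076,980 + 14,930 + 355,440 = 1,461,160 (over)
Jul 2021–Oct 2021: 1,076,980 + 14,930 + 355,440 + 996,700 = 2,444,050 (over)
Aug 2021–Nov 2021: 14,930 + 355,440 + 996,700 + 6,210 = 1,373,280 (over)
Sep 2021–Dec 2021: 355,440 + 996,700 + 6,210 + 446,150 = 1,804,500 (over)
Oct 2021–Jan 2022: 996,700 + 6,210 + 446,150 + 349,430 = 1,798,490 (over)
Nov 2021–Feb 2022: 6,210 + 446,150 + 349,430 + 176,740 = 978,530 (over)
Dec 2021–Mar 2022: 446,150 + 349,430 + 176,740 + 285,150 = 1,257,470 (over)
9 windows exceed the threshold.

9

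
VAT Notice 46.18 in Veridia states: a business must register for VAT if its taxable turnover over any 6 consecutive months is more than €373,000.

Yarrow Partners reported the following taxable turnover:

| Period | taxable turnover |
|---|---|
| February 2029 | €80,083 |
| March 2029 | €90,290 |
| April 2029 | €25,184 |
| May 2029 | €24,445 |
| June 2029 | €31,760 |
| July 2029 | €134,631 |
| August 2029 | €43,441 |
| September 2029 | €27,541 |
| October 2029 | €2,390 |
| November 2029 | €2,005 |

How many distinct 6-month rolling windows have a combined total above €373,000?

February 2029–July 2029: €80,083 + €90,290 + €25,184 + €24,445 + €31,760 + €134,631 = €386,393 (over)
March 2029–August 2029: €90,290 + €25,184 + €24,445 + €31,760 + €134,631 + €43,441 = €349,751 (under)
April 2029–September 2029: €25,184 + €24,445 + €31,760 + €134,631 + €43,441 + €27,541 = €287,002 (under)
May 2029–October 2029: €24,445 + €31,760 + €134,631 + €43,441 + €27,541 + €2,390 = €264,208 (under)
June 2029–November 2029: €31,760 + €134,631 + €43,441 + €27,541 + €2,390 + €2,005 = €241,768 (under)
1 window exceeds the threshold.

1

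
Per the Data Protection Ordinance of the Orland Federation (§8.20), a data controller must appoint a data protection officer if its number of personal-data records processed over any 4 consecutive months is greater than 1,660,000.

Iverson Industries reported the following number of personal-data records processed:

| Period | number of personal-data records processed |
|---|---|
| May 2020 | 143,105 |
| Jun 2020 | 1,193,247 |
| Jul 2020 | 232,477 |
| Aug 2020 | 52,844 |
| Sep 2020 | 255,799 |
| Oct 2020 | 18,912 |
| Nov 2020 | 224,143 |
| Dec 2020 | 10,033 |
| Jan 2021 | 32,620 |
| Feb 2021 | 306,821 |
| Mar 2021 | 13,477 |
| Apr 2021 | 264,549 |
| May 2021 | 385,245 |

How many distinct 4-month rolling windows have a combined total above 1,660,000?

May 2020–Aug 2020: 143,105 + 1,193,247 + 232,477 + 52,844 = 1,621,673 (under)
Jun 2020–Sep 2020: 1,193,247 + 232,477 + 52,844 + 255,799 = 1,734,367 (over)
Jul 2020–Oct 2020: 232,477 + 52,844 + 255,799 + 18,912 = 560,032 (under)
Aug 2020–Nov 2020: 52,844 + 255,799 + 18,912 + 224,143 = 551,698 (under)
Sep 2020–Dec 2020: 255,799 + 18,912 + 224,143 + 10,033 = 508,887 (under)
Oct 2020–Jan 2021: 18,912 + 224,143 + 10,033 + 32,620 = 285,708 (under)
Nov 2020–Feb 2021: 224,143 + 10,033 + 32,620 + 306,821 = 573,617 (under)
Dec 2020–Mar 2021: 10,033 + 32,620 + 306,821 + 13,477 = 362,951 (under)
Jan 2021–Apr 2021: 32,620 + 306,821 + 13,477 + 264,549 = 617,467 (under)
Feb 2021–May 2021: 306,821 + 13,477 + 264,549 + 385,245 = 970,092 (under)
1 window exceeds the threshold.

1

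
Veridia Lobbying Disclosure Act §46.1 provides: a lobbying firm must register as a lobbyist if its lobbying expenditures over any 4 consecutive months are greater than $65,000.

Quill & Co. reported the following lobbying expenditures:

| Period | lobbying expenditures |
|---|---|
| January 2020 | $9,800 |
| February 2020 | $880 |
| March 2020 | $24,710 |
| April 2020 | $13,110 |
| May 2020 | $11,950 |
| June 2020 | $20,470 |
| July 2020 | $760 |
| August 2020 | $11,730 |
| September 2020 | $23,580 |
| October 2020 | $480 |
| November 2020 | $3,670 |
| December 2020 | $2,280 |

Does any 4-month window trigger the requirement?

January 2020–April 2020: $9,800 + $880 + $24,710 + $13,110 = $48,500 (under)
February 2020–May 2020: $880 + $24,710 + $13,110 + $11,950 = $50,650 (under)
March 2020–June 2020: $24,710 + $13,110 + $11,950 + $20,470 = $70,240 (over)
April 2020–July 2020: $13,110 + $11,950 + $20,470 + $760 = $46,290 (under)
May 2020–August 2020: $11,950 + $20,470 + $760 + $11,730 = $44,910 (under)
June 2020–September 2020: $20,470 + $760 + $11,730 + $23,580 = $56,540 (under)
July 2020–October 2020: $760 + $11,730 + $23,580 + $480 = $36,550 (under)
August 2020–November 2020: $11,730 + $23,580 + $480 + $3,670 = $39,460 (under)
September 2020–December 2020: $23,580 + $480 + $3,670 + $2,280 = $30,010 (under)
At least one window exceeds $65,000.

Yes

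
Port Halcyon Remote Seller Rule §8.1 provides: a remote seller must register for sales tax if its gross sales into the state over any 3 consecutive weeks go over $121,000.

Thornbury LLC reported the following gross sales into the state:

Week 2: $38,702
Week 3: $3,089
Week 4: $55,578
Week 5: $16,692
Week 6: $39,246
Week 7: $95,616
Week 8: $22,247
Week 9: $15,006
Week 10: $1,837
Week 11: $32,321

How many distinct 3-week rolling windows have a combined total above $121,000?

Week 2–Week 4: $38,702 + $3,089 + $55,578 = $97,369 (under)
Week 3–Week 5: $3,089 + $55,578 + $16,692 = $75,359 (under)
Week 4–Week 6: $55,578 + $16,692 + $39,246 = $111,516 (under)
Week 5–Week 7: $16,692 + $39,246 + $95,616 = $151,554 (over)
Week 6–Week 8: $39,246 + $95,616 + $22,247 = $157,109 (over)
Week 7–Week 9: $95,616 + $22,247 + $15,006 = $132,869 (over)
Week 8–Week 10: $22,247 + $15,006 + $1,837 = $39,090 (under)
Week 9–Week 11: $15,006 + $1,837 + $32,321 = $49,164 (under)
3 windows exceed the threshold.

3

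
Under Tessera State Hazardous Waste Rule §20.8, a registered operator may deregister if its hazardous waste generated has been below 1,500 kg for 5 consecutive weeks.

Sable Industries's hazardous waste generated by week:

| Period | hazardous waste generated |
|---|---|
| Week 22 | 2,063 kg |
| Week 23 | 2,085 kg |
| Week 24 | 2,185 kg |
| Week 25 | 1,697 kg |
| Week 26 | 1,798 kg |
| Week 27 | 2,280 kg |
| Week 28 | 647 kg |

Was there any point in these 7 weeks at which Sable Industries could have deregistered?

Weeks below 1,500 kg: Week 28.
Longest run of consecutive weeks below the threshold: 1.
1 < 5, so Sable Industries never became eligible.

No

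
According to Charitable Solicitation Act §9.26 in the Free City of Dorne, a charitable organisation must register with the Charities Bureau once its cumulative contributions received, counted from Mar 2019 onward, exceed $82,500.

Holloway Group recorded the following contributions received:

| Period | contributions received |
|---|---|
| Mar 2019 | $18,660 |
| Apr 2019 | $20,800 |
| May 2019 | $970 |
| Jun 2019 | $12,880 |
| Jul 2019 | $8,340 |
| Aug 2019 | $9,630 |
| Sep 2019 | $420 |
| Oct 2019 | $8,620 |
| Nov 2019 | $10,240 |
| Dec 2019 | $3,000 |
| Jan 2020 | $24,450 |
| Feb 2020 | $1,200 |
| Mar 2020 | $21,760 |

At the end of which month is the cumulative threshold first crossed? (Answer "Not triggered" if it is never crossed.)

Nov 2019

Through Mar 2019: $18,660
Through Apr 2019: $39,460
Through May 2019: $40,430
Through Jun 2019: $53,310
Through Jul 2019: $61,650
Through Aug 2019: $71,280
Through Sep 2019: $71,700
Through Oct 2019: $80,320
Through Nov 2019: $90,560 ← exceeds threshold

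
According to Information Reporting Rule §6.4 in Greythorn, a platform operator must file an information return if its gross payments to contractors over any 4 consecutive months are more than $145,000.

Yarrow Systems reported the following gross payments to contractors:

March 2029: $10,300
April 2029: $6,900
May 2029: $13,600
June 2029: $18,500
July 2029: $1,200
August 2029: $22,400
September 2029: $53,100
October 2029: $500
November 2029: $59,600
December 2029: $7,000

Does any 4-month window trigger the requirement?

No

March 2029–June 2029: $10,300 + $6,900 + $13,600 + $18,500 = $49,300 (under)
April 2029–July 2029: $6,900 + $13,600 + $18,500 + $1,200 = $40,200 (under)
May 2029–August 2029: $13,600 + $18,500 + $1,200 + $22,400 = $55,700 (under)
June 2029–September 2029: $18,500 + $1,200 + $22,400 + $53,100 = $95,200 (under)
July 2029–October 2029: $1,200 + $22,400 + $53,100 + $500 = $77,200 (under)
August 2029–November 2029: $22,400 + $53,100 + $500 + $59,600 = $135,600 (under)
September 2029–December 2029: $53,100 + $500 + $59,600 + $7,000 = $120,200 (under)
No window exceeds $145,000.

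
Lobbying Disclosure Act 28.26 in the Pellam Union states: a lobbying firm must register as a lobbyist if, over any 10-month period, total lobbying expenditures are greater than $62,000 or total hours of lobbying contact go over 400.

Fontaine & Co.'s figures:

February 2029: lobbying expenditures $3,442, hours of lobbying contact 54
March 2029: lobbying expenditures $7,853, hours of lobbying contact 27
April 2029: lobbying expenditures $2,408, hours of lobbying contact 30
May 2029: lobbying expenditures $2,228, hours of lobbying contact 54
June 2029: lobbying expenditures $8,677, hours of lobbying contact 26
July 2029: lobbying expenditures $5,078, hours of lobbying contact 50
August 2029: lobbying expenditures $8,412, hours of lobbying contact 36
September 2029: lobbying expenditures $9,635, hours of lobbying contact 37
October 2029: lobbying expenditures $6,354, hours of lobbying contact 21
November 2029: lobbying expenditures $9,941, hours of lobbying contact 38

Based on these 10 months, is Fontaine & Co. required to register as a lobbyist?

Total lobbying expenditures: $3,442 + $7,853 + $2,408 + $2,228 + $8,677 + $5,078 + $8,412 + $9,635 + $6,354 + $9,941 = $64,028 (> $62,000).
Total hours of lobbying contact: 54 + 27 + 30 + 54 + 26 + 50 + 36 + 37 + 21 + 38 = 373 (≤ 400).
The test is 'or': at least one threshold is exceeded.

Yes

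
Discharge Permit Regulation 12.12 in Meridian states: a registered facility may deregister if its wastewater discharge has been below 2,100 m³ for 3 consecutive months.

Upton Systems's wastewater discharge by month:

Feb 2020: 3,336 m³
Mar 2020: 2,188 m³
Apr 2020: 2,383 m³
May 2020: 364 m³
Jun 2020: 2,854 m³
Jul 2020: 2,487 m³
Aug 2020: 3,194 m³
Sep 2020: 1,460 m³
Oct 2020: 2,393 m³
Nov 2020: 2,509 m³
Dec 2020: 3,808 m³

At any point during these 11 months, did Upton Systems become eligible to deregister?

Months below 2,100 m³: May 2020, Sep 2020.
Longest run of consecutive months below the threshold: 1.
1 < 3, so Upton Systems never became eligible.

No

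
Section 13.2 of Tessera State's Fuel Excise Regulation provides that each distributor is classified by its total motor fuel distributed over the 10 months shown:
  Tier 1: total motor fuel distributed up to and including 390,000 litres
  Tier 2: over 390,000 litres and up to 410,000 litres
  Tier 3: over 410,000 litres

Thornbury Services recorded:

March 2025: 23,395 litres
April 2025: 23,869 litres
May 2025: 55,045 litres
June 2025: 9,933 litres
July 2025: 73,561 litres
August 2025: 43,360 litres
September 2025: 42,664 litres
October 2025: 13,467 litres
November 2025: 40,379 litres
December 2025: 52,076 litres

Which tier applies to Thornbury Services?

Tier 1

Total motor fuel distributed: 23,395 litres + 23,869 litres + 55,045 litres + 9,933 litres + 73,561 litres + 43,360 litres + 42,664 litres + 13,467 litres + 40,379 litres + 52,076 litres = 377,749 litres.
377,749 litres ≤ 390,000 litres, so Tier 1 applies.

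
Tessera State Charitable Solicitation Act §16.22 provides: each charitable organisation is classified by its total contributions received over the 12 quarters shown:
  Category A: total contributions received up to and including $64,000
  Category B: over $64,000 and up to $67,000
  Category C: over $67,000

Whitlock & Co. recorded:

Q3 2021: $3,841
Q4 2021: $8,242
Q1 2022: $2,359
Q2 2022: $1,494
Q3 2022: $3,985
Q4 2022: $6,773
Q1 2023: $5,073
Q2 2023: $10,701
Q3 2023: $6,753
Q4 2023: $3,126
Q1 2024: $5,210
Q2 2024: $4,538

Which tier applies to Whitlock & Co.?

Category A

Total contributions received: $3,841 + $8,242 + $2,359 + $1,494 + $3,985 + $6,773 + $5,073 + $10,701 + $6,753 + $3,126 + $5,210 + $4,538 = $62,095.
$62,095 ≤ $64,000, so Category A applies.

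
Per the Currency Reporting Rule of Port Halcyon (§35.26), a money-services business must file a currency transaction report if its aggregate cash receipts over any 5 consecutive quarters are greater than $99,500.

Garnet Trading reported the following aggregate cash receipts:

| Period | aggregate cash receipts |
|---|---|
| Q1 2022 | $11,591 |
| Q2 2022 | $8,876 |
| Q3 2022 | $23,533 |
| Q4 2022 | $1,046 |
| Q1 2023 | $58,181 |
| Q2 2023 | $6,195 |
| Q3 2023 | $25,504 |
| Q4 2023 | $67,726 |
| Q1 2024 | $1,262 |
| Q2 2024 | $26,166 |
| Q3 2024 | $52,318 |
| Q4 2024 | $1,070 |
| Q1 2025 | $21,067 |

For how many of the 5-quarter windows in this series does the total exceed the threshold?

Q1 2022–Q1 2023: $11,591 + $8,876 + $23,533 + $1,046 + $58,181 = $103,227 (over)
Q2 2022–Q2 2023: $8,876 + $23,533 + $1,046 + $58,181 + $6,195 = $97,831 (under)
Q3 2022–Q3 2023: $23,533 + $1,046 + $58,181 + $6,195 + $25,504 = $114,459 (over)
Q4 2022–Q4 2023: $1,046 + $58,181 + $6,195 + $25,504 + $67,726 = $158,652 (over)
Q1 2023–Q1 2024: $58,181 + $6,195 + $25,504 + $67,726 + $1,262 = $158,868 (over)
Q2 2023–Q2 2024: $6,195 + $25,504 + $67,726 + $1,262 + $26,166 = $126,853 (over)
Q3 2023–Q3 2024: $25,504 + $67,726 + $1,262 + $26,166 + $52,318 = $172,976 (over)
Q4 2023–Q4 2024: $67,726 + $1,262 + $26,166 + $52,318 + $1,070 = $148,542 (over)
Q1 2024–Q1 2025: $1,262 + $26,166 + $52,318 + $1,070 + $21,067 = $101,883 (over)
8 windows exceed the threshold.

8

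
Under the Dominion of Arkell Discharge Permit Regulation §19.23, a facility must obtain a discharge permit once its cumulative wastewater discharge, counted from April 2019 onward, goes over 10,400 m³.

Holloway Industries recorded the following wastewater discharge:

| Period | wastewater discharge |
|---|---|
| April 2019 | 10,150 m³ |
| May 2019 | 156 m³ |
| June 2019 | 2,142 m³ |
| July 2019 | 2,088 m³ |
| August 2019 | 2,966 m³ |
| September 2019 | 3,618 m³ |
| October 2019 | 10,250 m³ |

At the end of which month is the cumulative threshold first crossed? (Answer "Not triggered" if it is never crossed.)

June 2019

Through April 2019: 10,150 m³
Through May 2019: 10,306 m³
Through June 2019: 12,448 m³ ← exceeds threshold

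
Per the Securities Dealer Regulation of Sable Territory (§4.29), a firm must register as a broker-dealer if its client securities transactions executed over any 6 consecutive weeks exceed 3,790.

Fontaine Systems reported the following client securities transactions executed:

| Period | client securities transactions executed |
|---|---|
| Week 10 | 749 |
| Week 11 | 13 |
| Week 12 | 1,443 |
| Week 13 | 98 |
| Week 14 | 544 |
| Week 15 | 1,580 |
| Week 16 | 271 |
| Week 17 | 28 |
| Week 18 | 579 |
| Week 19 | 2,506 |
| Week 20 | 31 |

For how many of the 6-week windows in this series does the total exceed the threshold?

Week 10–Week 15: 749 + 13 + 1,443 + 98 + 544 + 1,580 = 4,427 (over)
Week 11–Week 16: 13 + 1,443 + 98 + 544 + 1,580 + 271 = 3,949 (over)
Week 12–Week 17: 1,443 + 98 + 544 + 1,580 + 271 + 28 = 3,964 (over)
Week 13–Week 18: 98 + 544 + 1,580 + 271 + 28 + 579 = 3,100 (under)
Week 14–Week 19: 544 + 1,580 + 271 + 28 + 579 + 2,506 = 5,508 (over)
Week 15–Week 20: 1,580 + 271 + 28 + 579 + 2,506 + 31 = 4,995 (over)
5 windows exceed the threshold.

5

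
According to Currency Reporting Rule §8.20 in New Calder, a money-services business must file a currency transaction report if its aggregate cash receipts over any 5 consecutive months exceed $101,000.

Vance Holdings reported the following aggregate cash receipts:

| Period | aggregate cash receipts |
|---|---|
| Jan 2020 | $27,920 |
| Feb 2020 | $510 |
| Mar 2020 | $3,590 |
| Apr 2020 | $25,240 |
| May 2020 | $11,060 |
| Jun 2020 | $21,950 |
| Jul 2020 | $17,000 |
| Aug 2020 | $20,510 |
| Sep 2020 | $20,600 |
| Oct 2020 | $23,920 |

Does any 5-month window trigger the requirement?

Yes

Jan 2020–May 2020: $27,920 + $510 + $3,590 + $25,240 + $11,060 = $68,320 (under)
Feb 2020–Jun 2020: $510 + $3,590 + $25,240 + $11,060 + $21,950 = $62,350 (under)
Mar 2020–Jul 2020: $3,590 + $25,240 + $11,060 + $21,950 + $17,000 = $78,840 (under)
Apr 2020–Aug 2020: $25,240 + $11,060 + $21,950 + $17,000 + $20,510 = $95,760 (under)
May 2020–Sep 2020: $11,060 + $21,950 + $17,000 + $20,510 + $20,600 = $91,120 (under)
Jun 2020–Oct 2020: $21,950 + $17,000 + $20,510 + $20,600 + $23,920 = $103,980 (over)
At least one window exceeds $101,000.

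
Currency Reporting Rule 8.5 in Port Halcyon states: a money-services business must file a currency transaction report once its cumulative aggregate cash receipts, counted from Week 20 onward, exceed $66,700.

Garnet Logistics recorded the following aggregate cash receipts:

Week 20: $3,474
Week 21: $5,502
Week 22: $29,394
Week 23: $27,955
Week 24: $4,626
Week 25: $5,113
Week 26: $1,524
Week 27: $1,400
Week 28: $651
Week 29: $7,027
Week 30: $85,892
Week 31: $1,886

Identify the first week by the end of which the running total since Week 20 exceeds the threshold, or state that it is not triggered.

Through Week 20: $3,474
Through Week 21: $8,976
Through Week 22: $38,370
Through Week 23: $66,325
Through Week 24: $70,951 ← exceeds threshold

Week 24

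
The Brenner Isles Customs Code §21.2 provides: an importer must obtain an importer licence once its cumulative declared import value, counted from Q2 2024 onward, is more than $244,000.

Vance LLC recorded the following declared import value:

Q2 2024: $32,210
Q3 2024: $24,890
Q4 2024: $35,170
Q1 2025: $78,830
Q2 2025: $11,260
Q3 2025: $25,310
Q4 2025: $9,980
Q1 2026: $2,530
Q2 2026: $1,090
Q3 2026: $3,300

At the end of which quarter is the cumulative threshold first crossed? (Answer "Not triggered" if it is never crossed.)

Through Q2 2024: $32,210
Through Q3 2024: $57,100
Through Q4 2024: $92,270
Through Q1 2025: $171,100
Through Q2 2025: $182,360
Through Q3 2025: $207,670
Through Q4 2025: $217,650
Through Q1 2026: $220,180
Through Q2 2026: $221,270
Through Q3 2026: $224,570
Final cumulative total $224,570 ≤ $244,000; the threshold is never exceeded.

Not triggered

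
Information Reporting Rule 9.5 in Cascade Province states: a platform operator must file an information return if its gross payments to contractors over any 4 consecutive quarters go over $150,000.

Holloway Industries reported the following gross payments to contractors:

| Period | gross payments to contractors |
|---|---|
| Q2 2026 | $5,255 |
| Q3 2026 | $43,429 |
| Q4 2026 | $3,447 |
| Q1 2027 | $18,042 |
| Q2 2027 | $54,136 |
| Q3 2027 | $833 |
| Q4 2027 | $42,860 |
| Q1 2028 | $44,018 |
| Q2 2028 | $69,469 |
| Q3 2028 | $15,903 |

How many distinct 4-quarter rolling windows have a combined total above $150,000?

Q2 2026–Q1 2027: $5,255 + $43,429 + $3,447 + $18,042 = $70,173 (under)
Q3 2026–Q2 2027: $43,429 + $3,447 + $18,042 + $54,136 = $119,054 (under)
Q4 2026–Q3 2027: $3,447 + $18,042 + $54,136 + $833 = $76,458 (under)
Q1 2027–Q4 2027: $18,042 + $54,136 + $833 + $42,860 = $115,871 (under)
Q2 2027–Q1 2028: $54,136 + $833 + $42,860 + $44,018 = $141,847 (under)
Q3 2027–Q2 2028: $833 + $42,860 + $44,018 + $69,469 = $157,180 (over)
Q4 2027–Q3 2028: $42,860 + $44,018 + $69,469 + $15,903 = $172,250 (over)
2 windows exceed the threshold.

2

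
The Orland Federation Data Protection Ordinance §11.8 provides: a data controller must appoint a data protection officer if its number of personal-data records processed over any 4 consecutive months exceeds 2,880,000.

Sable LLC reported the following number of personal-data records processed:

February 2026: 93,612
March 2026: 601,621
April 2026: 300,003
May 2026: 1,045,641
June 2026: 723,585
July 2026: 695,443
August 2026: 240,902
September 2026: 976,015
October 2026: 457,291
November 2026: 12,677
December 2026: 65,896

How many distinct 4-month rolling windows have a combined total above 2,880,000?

0

February 2026–May 2026: 93,612 + 601,621 + 300,003 + 1,045,641 = 2,040,877 (under)
March 2026–June 2026: 601,621 + 300,003 + 1,045,641 + 723,585 = 2,670,850 (under)
April 2026–July 2026: 300,003 + 1,045,641 + 723,585 + 695,443 = 2,764,672 (under)
May 2026–August 2026: 1,045,641 + 723,585 + 695,443 + 240,902 = 2,705,571 (under)
June 2026–September 2026: 723,585 + 695,443 + 240,902 + 976,015 = 2,635,945 (under)
July 2026–October 2026: 695,443 + 240,902 + 976,015 + 457,291 = 2,369,651 (under)
August 2026–November 2026: 240,902 + 976,015 + 457,291 + 12,677 = 1,686,885 (under)
September 2026–December 2026: 976,015 + 457,291 + 12,677 + 65,896 = 1,511,879 (under)
0 windows exceed the threshold.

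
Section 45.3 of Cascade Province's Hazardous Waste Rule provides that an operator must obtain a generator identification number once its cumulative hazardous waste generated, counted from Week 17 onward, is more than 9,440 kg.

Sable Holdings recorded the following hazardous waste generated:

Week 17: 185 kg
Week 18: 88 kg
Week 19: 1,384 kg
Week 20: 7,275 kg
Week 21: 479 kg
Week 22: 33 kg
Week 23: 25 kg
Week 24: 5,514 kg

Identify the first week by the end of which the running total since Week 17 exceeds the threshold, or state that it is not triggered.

Week 22

Through Week 17: 185 kg
Through Week 18: 273 kg
Through Week 19: 1,657 kg
Through Week 20: 8,932 kg
Through Week 21: 9,411 kg
Through Week 22: 9,444 kg ← exceeds threshold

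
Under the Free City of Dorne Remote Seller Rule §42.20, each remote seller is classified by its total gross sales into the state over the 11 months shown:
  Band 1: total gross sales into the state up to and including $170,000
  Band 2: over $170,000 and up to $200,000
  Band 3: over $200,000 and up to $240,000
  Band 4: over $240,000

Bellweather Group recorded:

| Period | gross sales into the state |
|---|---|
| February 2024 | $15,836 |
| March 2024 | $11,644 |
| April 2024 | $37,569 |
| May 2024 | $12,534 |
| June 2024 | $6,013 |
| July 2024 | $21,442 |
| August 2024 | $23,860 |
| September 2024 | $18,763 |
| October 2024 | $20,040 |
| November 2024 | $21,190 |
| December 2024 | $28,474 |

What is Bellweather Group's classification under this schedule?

Band 3

Total gross sales into the state: $15,836 + $11,644 + $37,569 + $12,534 + $6,013 + $21,442 + $23,860 + $18,763 + $20,040 + $21,190 + $28,474 = $217,365.
$200,000 < $217,365 ≤ $240,000, so Band 3 applies.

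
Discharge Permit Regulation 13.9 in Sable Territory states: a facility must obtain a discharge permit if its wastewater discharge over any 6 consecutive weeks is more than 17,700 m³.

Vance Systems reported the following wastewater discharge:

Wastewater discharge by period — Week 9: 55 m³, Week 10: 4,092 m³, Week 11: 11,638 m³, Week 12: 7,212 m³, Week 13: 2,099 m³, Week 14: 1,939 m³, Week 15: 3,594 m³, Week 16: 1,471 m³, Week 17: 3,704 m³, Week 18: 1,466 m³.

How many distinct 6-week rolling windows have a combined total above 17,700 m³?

Week 9–Week 14: 55 m³ + 4,092 m³ + 11,638 m³ + 7,212 m³ + 2,099 m³ + 1,939 m³ = 27,035 m³ (over)
Week 10–Week 15: 4,092 m³ + 11,638 m³ + 7,212 m³ + 2,099 m³ + 1,939 m³ + 3,594 m³ = 30,574 m³ (over)
Week 11–Week 16: 11,638 m³ + 7,212 m³ + 2,099 m³ + 1,939 m³ + 3,594 m³ + 1,471 m³ = 27,953 m³ (over)
Week 12–Week 17: 7,212 m³ + 2,099 m³ + 1,939 m³ + 3,594 m³ + 1,471 m³ + 3,704 m³ = 20,019 m³ (over)
Week 13–Week 18: 2,099 m³ + 1,939 m³ + 3,594 m³ + 1,471 m³ + 3,704 m³ + 1,466 m³ = 14,273 m³ (under)
4 windows exceed the threshold.

4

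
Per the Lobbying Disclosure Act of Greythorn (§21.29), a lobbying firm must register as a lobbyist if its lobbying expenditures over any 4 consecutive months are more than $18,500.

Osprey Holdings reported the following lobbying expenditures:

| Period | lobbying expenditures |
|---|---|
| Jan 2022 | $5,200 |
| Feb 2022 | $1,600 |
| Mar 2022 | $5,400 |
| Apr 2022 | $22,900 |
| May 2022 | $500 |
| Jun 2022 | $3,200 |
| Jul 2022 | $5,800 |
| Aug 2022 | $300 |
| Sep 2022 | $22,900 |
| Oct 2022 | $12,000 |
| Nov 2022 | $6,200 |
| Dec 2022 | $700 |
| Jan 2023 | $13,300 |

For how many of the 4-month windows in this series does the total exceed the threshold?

Jan 2022–Apr 2022: $5,200 + $1,600 + $5,400 + $22,900 = $35,100 (over)
Feb 2022–May 2022: $1,600 + $5,400 + $22,900 + $500 = $30,400 (over)
Mar 2022–Jun 2022: $5,400 + $22,900 + $500 + $3,200 = $32,000 (over)
Apr 2022–Jul 2022: $22,900 + $500 + $3,200 + $5,800 = $32,400 (over)
May 2022–Aug 2022: $500 + $3,200 + $5,800 + $300 = $9,800 (under)
Jun 2022–Sep 2022: $3,200 + $5,800 + $300 + $22,900 = $32,200 (over)
Jul 2022–Oct 2022: $5,800 + $300 + $22,900 + $12,000 = $41,000 (over)
Aug 2022–Nov 2022: $300 + $22,900 + $12,000 + $6,200 = $41,400 (over)
Sep 2022–Dec 2022: $22,900 + $12,000 + $6,200 + $700 = $41,800 (over)
Oct 2022–Jan 2023: $12,000 + $6,200 + $700 + $13,300 = $32,200 (over)
9 windows exceed the threshold.

9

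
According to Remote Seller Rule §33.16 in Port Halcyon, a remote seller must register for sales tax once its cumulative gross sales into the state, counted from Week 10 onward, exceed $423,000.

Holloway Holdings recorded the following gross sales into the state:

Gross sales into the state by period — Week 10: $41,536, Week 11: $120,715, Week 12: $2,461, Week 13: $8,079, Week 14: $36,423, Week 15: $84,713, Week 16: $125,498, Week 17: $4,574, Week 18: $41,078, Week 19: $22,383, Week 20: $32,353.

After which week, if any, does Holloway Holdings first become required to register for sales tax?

Week 17

Through Week 10: $41,536
Through Week 11: $162,251
Through Week 12: $164,712
Through Week 13: $172,791
Through Week 14: $209,214
Through Week 15: $293,927
Through Week 16: $419,425
Through Week 17: $423,999 ← exceeds threshold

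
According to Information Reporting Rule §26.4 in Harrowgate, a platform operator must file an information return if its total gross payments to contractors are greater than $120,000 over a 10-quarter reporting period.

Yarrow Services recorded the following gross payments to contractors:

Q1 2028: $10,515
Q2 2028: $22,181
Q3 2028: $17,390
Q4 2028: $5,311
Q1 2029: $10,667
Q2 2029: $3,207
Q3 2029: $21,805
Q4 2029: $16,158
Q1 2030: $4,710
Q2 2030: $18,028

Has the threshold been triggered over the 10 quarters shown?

Total gross payments to contractors: $10,515 + $22,181 + $17,390 + $5,311 + $10,667 + $3,207 + $21,805 + $16,158 + $4,710 + $18,028 = $129,972.
$129,972 > $120,000, so the threshold is exceeded.

Yes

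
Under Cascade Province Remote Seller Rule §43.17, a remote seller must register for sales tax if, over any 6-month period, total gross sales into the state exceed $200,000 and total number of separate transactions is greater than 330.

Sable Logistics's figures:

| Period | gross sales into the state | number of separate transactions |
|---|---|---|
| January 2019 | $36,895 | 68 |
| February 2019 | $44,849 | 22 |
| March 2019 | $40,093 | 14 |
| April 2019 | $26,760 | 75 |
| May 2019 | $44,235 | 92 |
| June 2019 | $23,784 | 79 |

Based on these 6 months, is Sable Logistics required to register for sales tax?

Yes

Total gross sales into the state: $36,895 + $44,849 + $40,093 + $26,760 + $44,235 + $23,784 = $216,616 (> $200,000).
Total number of separate transactions: 68 + 22 + 14 + 75 + 92 + 79 = 350 (> 330).
The test is 'and': both thresholds are exceeded.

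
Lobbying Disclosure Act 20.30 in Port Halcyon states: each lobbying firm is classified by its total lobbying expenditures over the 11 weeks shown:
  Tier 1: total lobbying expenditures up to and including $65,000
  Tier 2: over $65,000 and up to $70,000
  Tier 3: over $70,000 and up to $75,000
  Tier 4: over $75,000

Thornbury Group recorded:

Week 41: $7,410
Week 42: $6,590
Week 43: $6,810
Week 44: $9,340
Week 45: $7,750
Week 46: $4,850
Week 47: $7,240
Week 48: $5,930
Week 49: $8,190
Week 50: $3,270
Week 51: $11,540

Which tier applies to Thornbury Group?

Total lobbying expenditures: $7,410 + $6,590 + $6,810 + $9,340 + $7,750 + $4,850 + $7,240 + $5,930 + $8,190 + $3,270 + $11,540 = $78,920.
$78,920 > $75,000, so Tier 4 applies.

Tier 4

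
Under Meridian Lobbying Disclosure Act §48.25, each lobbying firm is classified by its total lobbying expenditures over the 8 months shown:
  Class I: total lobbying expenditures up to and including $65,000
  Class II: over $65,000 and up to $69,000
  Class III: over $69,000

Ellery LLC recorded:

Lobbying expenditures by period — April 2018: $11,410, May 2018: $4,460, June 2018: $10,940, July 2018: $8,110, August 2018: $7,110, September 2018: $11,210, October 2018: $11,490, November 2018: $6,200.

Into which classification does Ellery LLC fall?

Total lobbying expenditures: $11,410 + $4,460 + $10,940 + $8,110 + $7,110 + $11,210 + $11,490 + $6,200 = $70,930.
$70,930 > $69,000, so Class III applies.

Class III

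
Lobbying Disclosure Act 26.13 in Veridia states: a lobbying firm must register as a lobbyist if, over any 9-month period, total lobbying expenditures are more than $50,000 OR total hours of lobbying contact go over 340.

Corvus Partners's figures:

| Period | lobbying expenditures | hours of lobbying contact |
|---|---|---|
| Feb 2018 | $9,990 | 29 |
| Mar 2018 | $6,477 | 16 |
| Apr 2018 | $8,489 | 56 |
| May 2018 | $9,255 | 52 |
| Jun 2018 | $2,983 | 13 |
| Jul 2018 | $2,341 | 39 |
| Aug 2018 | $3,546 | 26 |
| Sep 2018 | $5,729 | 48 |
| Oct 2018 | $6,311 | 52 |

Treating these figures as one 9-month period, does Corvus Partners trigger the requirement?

Total lobbying expenditures: $9,990 + $6,477 + $8,489 + $9,255 + $2,983 + $2,341 + $3,546 + $5,729 + $6,311 = $55,121 (> $50,000).
Total hours of lobbying contact: 29 + 16 + 56 + 52 + 13 + 39 + 26 + 48 + 52 = 331 (≤ 340).
The test is 'or': at least one threshold is exceeded.

Yes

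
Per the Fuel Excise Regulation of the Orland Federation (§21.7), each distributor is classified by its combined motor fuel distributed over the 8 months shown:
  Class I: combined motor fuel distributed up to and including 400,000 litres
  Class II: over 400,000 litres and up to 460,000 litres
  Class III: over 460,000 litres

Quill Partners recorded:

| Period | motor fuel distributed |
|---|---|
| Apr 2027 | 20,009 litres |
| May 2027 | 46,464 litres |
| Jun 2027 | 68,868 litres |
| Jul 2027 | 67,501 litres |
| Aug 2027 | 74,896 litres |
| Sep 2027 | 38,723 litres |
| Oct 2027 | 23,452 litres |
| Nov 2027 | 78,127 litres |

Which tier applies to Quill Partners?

Combined motor fuel distributed: 20,009 litres + 46,464 litres + 68,868 litres + 67,501 litres + 74,896 litres + 38,723 litres + 23,452 litres + 78,127 litres = 418,040 litres.
400,000 litres < 418,040 litres ≤ 460,000 litres, so Class II applies.

Class II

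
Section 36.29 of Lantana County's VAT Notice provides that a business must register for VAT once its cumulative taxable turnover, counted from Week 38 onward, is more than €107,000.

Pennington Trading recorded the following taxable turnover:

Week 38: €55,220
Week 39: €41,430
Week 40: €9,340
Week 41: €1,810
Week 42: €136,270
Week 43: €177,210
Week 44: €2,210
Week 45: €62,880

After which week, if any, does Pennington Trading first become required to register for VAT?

Through Week 38: €55,220
Through Week 39: €96,650
Through Week 40: €105,990
Through Week 41: €107,800 ← exceeds threshold

Week 41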